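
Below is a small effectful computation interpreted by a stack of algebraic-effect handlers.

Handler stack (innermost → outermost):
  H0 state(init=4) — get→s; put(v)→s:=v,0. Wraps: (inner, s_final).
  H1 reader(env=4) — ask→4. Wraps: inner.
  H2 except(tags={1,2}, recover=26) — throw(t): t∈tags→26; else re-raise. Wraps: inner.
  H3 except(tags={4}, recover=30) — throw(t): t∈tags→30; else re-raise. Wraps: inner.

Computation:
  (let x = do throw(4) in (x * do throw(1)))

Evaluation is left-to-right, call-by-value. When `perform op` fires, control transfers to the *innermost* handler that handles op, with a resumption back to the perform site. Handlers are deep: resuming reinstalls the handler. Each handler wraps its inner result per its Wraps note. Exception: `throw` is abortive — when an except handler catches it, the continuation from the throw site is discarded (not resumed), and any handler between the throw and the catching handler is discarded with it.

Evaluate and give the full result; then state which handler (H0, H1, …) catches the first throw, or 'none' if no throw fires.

Answer: 30 ; first throw caught by: H3

Step-by-step:
throw(4) @ H2 re-raised
throw(4) @ H3 caught ⇒ 30
= 30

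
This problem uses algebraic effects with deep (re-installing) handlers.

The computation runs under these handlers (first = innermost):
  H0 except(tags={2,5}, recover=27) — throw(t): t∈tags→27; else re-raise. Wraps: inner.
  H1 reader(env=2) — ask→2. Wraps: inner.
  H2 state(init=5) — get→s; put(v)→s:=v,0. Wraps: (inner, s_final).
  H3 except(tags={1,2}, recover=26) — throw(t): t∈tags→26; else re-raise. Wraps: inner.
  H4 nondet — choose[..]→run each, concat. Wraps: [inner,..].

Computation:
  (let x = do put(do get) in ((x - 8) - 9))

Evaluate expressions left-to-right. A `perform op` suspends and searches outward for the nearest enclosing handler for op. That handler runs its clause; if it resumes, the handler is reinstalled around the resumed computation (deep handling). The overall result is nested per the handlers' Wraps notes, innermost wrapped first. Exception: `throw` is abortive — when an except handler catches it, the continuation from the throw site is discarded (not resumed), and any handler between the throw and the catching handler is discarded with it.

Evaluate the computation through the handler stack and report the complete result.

Step-by-step:
get @ H2 ⇒ 5
put(5) @ H2 ⇒ s:=5
H0 returns -17
H1 returns -17
H2 returns (-17, 5)
H3 returns (-17, 5)
H4 returns [(-17, 5)]
= [(-17, 5)]

Answer: [(-17, 5)]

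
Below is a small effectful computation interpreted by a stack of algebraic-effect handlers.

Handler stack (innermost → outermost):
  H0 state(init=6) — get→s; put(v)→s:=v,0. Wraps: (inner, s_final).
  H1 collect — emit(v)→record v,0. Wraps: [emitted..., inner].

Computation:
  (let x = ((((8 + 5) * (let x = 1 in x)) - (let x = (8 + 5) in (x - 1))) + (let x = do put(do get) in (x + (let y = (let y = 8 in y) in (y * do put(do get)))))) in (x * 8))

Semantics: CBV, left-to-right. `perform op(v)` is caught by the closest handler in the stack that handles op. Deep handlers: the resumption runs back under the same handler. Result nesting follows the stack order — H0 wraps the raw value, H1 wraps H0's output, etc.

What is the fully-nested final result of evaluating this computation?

Evaluation trace:
get @ H0 ⇒ 6
put(6) @ H0 ⇒ s:=6
get @ H0 ⇒ 6
put(6) @ H0 ⇒ s:=6
H0 returns (8, 6)
H1 returns [(8, 6)]
= [(8, 6)]

Answer: [(8, 6)]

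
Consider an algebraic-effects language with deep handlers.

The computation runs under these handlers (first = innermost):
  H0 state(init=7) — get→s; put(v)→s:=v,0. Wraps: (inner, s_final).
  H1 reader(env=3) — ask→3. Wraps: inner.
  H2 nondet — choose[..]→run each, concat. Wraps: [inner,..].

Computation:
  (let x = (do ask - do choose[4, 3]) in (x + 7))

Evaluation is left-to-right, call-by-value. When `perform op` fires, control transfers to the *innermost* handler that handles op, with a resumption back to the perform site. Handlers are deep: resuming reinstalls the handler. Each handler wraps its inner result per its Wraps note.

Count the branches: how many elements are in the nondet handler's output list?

Answer: 2

Working:
ask @ H1 ⇒ 3
choose[4, 3] @ H2
  branch[0] choose=4:
    H0 returns (6, 7)
    H1 returns (6, 7)
    H2 returns [(6, 7)]
  branch[1] choose=3:
    H0 returns (7, 7)
    H1 returns (7, 7)
    H2 returns [(7, 7)]
= [(6, 7), (7, 7)]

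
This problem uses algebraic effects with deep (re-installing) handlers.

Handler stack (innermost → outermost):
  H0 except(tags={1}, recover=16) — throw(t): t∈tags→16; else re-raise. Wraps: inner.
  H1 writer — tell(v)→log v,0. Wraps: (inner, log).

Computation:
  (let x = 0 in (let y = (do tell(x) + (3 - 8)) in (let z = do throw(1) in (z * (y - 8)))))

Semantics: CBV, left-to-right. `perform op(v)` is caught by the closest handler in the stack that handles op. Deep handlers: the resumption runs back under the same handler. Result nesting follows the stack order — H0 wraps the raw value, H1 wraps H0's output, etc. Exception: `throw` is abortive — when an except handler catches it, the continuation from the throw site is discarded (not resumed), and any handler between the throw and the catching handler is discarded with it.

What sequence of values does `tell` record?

Step-by-step:
tell(0) @ H1 ⇒ log+=0
throw(1) @ H0 caught ⇒ 16
H1 returns (16, (0))
= (16, (0))

Answer: (0)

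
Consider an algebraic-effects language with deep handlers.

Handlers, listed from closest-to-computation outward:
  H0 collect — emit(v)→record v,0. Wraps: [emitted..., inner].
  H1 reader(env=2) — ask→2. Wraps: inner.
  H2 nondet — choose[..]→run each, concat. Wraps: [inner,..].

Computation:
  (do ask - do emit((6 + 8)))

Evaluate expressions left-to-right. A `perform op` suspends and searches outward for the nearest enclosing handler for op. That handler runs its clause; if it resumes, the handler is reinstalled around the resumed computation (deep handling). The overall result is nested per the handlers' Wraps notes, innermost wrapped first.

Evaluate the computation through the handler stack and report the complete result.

Answer: [[14, 2]]

Evaluation trace:
ask @ H1 ⇒ 2
emit(14) @ H0 ⇒ out+=14
H0 returns [14, 2]
H1 returns [14, 2]
H2 returns [[14, 2]]
= [[14, 2]]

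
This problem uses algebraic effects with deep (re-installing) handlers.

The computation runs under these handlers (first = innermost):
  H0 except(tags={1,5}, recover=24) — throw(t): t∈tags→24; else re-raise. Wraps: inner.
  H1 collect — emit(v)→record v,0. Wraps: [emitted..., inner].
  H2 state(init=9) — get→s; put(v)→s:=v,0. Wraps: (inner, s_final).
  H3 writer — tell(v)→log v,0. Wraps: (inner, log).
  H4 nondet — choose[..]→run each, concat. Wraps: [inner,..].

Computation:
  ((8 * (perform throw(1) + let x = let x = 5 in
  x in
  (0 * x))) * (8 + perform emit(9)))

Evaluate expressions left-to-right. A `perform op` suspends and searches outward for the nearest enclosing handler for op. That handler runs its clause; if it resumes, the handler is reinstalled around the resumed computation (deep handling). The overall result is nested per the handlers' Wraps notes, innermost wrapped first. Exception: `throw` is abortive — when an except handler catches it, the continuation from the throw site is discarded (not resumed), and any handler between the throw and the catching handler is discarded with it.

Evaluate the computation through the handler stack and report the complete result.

Answer: [(([24], 9), ())]

Working:
throw(1) @ H0 caught ⇒ 24
H1 returns [24]
H2 returns ([24], 9)
H3 returns (([24], 9), ())
H4 returns [(([24], 9), ())]
= [(([24], 9), ())]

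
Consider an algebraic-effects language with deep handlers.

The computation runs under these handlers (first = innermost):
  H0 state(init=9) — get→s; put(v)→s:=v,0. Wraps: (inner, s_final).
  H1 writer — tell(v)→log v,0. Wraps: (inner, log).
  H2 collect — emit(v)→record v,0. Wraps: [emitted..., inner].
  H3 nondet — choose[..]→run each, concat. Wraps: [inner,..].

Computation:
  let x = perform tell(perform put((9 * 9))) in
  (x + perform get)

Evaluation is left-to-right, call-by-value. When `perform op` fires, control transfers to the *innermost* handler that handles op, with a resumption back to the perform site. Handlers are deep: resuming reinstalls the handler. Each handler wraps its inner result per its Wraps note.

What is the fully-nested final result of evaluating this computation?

Answer: [[((81, 81), (0))]]

Working:
put(81) @ H0 ⇒ s:=81
tell(0) @ H1 ⇒ log+=0
get @ H0 ⇒ 81
H0 returns (81, 81)
H1 returns ((81, 81), (0))
H2 returns [((81, 81), (0))]
H3 returns [[((81, 81), (0))]]
= [[((81, 81), (0))]]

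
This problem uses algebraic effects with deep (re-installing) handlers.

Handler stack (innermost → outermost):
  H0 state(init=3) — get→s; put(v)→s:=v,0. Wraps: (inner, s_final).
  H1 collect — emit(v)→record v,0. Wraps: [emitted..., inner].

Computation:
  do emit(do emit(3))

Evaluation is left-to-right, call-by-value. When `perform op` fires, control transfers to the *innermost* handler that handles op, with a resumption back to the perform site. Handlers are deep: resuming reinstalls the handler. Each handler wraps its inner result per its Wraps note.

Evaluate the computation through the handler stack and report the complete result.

Working:
emit(3) @ H1 ⇒ out+=3
emit(0) @ H1 ⇒ out+=0
H0 returns (0, 3)
H1 returns [3, 0, (0, 3)]
= [3, 0, (0, 3)]

Answer: [3, 0, (0, 3)]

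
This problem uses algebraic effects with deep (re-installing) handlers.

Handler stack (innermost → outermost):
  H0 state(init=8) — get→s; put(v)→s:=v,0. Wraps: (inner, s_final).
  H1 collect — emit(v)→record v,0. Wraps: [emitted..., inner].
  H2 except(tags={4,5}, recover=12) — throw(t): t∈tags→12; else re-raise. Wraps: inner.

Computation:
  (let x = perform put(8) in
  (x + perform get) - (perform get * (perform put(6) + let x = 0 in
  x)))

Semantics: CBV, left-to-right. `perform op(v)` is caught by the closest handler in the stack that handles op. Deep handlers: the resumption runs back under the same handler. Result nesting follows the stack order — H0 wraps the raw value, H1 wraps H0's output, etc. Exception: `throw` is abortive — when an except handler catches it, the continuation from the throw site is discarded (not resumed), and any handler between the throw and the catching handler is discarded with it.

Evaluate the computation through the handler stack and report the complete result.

Working:
put(8) @ H0 ⇒ s:=8
get @ H0 ⇒ 8
get @ H0 ⇒ 8
put(6) @ H0 ⇒ s:=6
H0 returns (8, 6)
H1 returns [(8, 6)]
H2 returns [(8, 6)]
= [(8, 6)]

Answer: [(8, 6)]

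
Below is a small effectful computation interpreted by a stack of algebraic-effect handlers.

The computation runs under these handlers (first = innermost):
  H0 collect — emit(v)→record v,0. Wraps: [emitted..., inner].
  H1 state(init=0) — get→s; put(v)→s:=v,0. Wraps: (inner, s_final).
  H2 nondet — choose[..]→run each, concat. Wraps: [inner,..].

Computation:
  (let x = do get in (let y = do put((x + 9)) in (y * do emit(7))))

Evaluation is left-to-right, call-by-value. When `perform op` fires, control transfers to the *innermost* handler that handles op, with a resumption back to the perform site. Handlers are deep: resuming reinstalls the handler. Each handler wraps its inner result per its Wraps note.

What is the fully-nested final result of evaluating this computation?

Step-by-step:
get @ H1 ⇒ 0
put(9) @ H1 ⇒ s:=9
emit(7) @ H0 ⇒ out+=7
H0 returns [7, 0]
H1 returns ([7, 0], 9)
H2 returns [([7, 0], 9)]
= [([7, 0], 9)]

Answer: [([7, 0], 9)]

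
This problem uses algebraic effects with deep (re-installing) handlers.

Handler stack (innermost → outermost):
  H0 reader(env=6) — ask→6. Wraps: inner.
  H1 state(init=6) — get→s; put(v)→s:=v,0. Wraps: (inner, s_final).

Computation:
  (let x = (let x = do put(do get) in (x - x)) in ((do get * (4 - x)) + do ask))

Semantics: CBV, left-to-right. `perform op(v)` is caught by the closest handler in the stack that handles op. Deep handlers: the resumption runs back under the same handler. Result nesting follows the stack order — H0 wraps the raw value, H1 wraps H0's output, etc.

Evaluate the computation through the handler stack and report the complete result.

Evaluation trace:
get @ H1 ⇒ 6
put(6) @ H1 ⇒ s:=6
get @ H1 ⇒ 6
ask @ H0 ⇒ 6
H0 returns 30
H1 returns (30, 6)
= (30, 6)

Answer: (30, 6)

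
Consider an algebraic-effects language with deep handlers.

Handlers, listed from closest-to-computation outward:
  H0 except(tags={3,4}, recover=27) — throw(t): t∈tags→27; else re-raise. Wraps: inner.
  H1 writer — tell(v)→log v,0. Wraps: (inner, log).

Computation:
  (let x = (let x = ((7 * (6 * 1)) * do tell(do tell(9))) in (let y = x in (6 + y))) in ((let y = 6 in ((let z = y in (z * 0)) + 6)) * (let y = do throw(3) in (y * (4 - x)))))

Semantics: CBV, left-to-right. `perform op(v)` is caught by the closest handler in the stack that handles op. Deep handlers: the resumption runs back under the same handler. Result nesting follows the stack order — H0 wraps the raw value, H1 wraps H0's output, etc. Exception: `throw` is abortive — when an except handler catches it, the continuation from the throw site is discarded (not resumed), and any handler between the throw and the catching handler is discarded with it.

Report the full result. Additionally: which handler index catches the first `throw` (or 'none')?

Answer: (27, (9, 0)) ; first throw caught by: H0

Step-by-step:
tell(9) @ H1 ⇒ log+=9
tell(0) @ H1 ⇒ log+=0
throw(3) @ H0 caught ⇒ 27
H1 returns (27, (9, 0))
= (27, (9, 0))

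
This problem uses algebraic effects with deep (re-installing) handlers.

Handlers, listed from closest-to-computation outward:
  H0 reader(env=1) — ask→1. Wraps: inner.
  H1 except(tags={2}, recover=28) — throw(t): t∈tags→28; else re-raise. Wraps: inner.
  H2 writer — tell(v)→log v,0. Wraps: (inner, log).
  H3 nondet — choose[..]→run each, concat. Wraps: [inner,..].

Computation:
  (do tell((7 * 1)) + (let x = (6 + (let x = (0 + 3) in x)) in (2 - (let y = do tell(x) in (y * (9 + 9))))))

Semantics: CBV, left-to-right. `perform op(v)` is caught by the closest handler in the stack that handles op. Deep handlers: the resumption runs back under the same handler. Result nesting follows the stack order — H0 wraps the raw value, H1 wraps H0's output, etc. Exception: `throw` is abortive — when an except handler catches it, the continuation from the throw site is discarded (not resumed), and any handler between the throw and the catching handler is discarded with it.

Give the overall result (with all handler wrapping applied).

Answer: [(2, (7, 9))]

Step-by-step:
tell(7) @ H2 ⇒ log+=7
tell(9) @ H2 ⇒ log+=9
H0 returns 2
H1 returns 2
H2 returns (2, (7, 9))
H3 returns [(2, (7, 9))]
= [(2, (7, 9))]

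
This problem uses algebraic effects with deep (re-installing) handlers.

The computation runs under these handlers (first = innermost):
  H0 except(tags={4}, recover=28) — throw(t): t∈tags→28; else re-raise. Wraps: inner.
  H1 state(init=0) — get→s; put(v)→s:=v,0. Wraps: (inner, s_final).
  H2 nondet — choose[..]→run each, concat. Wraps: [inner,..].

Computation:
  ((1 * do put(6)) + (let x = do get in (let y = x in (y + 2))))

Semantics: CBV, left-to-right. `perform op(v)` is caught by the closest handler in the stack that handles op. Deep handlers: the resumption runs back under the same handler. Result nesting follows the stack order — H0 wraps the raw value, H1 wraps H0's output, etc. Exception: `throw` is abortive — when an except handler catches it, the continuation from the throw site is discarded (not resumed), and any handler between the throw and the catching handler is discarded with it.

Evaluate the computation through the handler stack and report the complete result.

Answer: [(8, 6)]

Step-by-step:
put(6) @ H1 ⇒ s:=6
get @ H1 ⇒ 6
H0 returns 8
H1 returns (8, 6)
H2 returns [(8, 6)]
= [(8, 6)]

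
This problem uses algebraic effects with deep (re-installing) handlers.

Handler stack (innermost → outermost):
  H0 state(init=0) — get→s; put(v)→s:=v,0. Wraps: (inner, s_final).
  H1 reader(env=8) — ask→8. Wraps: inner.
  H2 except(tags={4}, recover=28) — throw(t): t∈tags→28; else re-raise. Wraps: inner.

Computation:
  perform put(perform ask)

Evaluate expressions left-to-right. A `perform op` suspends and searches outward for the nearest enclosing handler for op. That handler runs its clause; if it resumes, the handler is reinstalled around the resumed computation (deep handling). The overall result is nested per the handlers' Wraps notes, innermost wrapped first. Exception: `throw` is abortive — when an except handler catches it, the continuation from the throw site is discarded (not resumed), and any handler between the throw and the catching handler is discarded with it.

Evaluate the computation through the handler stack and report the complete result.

Working:
ask @ H1 ⇒ 8
put(8) @ H0 ⇒ s:=8
H0 returns (0, 8)
H1 returns (0, 8)
H2 returns (0, 8)
= (0, 8)

Answer: (0, 8)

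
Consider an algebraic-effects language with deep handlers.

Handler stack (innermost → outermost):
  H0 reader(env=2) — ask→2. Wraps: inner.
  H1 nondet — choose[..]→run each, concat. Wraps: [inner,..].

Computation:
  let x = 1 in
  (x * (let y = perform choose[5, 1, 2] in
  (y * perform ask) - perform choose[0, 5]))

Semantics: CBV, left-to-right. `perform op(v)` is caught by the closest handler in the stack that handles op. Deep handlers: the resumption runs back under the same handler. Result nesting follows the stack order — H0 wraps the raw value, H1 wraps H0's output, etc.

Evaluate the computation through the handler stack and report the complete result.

Answer: [10, 5, 2, -3, 4, -1]

Working:
choose[5, 1, 2] @ H1
  branch[0] choose=5:
    ask @ H0 ⇒ 2
    choose[0, 5] @ H1
      branch[0] choose=0:
        H0 returns 10
        H1 returns [10]
      branch[1] choose=5:
        H0 returns 5
        H1 returns [5]
  branch[1] choose=1:
    ask @ H0 ⇒ 2
    choose[0, 5] @ H1
      branch[0] choose=0:
        H0 returns 2
        H1 returns [2]
      branch[1] choose=5:
        H0 returns -3
        H1 returns [-3]
  branch[2] choose=2:
    ask @ H0 ⇒ 2
    choose[0, 5] @ H1
      branch[0] choose=0:
        H0 returns 4
        H1 returns [4]
      branch[1] choose=5:
        H0 returns -1
        H1 returns [-1]
= [10, 5, 2, -3, 4, -1]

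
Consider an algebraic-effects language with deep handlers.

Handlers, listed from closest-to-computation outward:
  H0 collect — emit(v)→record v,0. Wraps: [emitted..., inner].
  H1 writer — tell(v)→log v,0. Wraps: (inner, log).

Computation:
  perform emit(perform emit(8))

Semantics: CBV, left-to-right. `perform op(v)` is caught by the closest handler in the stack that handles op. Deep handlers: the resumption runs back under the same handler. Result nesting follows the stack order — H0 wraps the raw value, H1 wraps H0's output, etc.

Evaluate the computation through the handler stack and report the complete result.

Answer: ([8, 0, 0], ())

Evaluation trace:
emit(8) @ H0 ⇒ out+=8
emit(0) @ H0 ⇒ out+=0
H0 returns [8, 0, 0]
H1 returns ([8, 0, 0], ())
= ([8, 0, 0], ())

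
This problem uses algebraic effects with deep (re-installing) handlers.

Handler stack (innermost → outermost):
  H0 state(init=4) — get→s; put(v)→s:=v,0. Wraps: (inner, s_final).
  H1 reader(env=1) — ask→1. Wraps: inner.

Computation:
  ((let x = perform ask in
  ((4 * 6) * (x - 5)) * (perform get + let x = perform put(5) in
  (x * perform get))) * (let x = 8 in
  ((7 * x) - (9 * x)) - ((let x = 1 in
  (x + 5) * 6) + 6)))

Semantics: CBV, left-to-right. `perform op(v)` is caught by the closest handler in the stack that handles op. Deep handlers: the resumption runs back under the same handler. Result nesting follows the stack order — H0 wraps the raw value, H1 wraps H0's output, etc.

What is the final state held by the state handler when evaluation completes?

Answer: 5

Evaluation trace:
ask @ H1 ⇒ 1
get @ H0 ⇒ 4
put(5) @ H0 ⇒ s:=5
get @ H0 ⇒ 5
H0 returns (22272, 5)
H1 returns (22272, 5)
= (22272, 5)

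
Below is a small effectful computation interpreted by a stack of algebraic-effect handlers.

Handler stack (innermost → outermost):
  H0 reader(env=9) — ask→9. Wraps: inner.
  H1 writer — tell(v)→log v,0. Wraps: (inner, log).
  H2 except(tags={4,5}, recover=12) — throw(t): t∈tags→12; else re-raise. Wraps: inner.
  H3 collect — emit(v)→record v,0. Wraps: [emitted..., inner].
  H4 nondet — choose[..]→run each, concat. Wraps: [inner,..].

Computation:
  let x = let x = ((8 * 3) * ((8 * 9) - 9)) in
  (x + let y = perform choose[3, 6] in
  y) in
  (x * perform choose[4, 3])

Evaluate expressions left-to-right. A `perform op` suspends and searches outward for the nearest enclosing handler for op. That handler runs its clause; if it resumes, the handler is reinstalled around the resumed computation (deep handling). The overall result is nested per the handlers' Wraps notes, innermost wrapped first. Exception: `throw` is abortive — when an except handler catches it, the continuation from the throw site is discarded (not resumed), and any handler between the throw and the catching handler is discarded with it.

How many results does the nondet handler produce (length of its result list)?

Working:
choose[3, 6] @ H4
  branch[0] choose=3:
    choose[4, 3] @ H4
      branch[0] choose=4:
        H0 returns 6060
        H1 returns (6060, ())
        H2 returns (6060, ())
        H3 returns [(6060, ())]
        H4 returns [[(6060, ())]]
      branch[1] choose=3:
        H0 returns 4545
        H1 returns (4545, ())
        H2 returns (4545, ())
        H3 returns [(4545, ())]
        H4 returns [[(4545, ())]]
  branch[1] choose=6:
    choose[4, 3] @ H4
      branch[0] choose=4:
        H0 returns 6072
        H1 returns (6072, ())
        H2 returns (6072, ())
        H3 returns [(6072, ())]
        H4 returns [[(6072, ())]]
      branch[1] choose=3:
        H0 returns 4554
        H1 returns (4554, ())
        H2 returns (4554, ())
        H3 returns [(4554, ())]
        H4 returns [[(4554, ())]]
= [[(6060, ())], [(4545, ())], [(6072, ())], [(4554, ())]]

Answer: 4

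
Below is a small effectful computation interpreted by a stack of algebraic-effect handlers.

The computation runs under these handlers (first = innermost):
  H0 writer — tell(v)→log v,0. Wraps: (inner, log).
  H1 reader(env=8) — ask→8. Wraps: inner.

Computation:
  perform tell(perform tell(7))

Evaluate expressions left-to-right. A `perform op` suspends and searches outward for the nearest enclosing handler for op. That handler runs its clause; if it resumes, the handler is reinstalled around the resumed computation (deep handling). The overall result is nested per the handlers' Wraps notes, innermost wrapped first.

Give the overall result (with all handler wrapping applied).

Answer: (0, (7, 0))

Working:
tell(7) @ H0 ⇒ log+=7
tell(0) @ H0 ⇒ log+=0
H0 returns (0, (7, 0))
H1 returns (0, (7, 0))
= (0, (7, 0))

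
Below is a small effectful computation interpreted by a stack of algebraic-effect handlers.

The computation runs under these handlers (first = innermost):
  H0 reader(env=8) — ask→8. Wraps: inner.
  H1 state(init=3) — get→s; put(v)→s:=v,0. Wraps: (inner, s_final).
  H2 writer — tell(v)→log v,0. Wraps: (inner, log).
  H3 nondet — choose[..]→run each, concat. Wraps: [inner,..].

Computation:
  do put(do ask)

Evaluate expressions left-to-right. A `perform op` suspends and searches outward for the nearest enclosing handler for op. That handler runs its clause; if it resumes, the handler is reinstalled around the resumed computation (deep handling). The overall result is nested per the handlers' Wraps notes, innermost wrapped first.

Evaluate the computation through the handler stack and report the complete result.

Answer: [((0, 8), ())]

Step-by-step:
ask @ H0 ⇒ 8
put(8) @ H1 ⇒ s:=8
H0 returns 0
H1 returns (0, 8)
H2 returns ((0, 8), ())
H3 returns [((0, 8), ())]
= [((0, 8), ())]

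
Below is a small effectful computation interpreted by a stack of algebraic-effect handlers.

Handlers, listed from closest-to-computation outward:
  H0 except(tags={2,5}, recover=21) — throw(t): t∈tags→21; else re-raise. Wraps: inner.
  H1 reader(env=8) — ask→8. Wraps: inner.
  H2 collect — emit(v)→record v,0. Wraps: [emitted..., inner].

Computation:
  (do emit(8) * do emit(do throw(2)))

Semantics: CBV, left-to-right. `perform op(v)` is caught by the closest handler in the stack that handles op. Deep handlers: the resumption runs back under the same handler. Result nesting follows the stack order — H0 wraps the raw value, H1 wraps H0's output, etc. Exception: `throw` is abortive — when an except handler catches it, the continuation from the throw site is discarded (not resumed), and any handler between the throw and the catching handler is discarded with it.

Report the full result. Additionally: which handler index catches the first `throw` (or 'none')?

Answer: [8, 21] ; first throw caught by: H0

Step-by-step:
emit(8) @ H2 ⇒ out+=8
throw(2) @ H0 caught ⇒ 21
H1 returns 21
H2 returns [8, 21]
= [8, 21]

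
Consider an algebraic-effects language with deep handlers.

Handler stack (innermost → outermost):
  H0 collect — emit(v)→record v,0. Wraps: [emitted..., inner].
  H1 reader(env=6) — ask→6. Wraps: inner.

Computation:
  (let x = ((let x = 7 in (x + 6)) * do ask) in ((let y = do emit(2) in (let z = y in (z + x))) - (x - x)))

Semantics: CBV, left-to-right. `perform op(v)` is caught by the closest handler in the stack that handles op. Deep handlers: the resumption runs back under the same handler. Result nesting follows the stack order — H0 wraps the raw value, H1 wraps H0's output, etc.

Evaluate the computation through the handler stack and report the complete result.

Answer: [2, 78]

Working:
ask @ H1 ⇒ 6
emit(2) @ H0 ⇒ out+=2
H0 returns [2, 78]
H1 returns [2, 78]
= [2, 78]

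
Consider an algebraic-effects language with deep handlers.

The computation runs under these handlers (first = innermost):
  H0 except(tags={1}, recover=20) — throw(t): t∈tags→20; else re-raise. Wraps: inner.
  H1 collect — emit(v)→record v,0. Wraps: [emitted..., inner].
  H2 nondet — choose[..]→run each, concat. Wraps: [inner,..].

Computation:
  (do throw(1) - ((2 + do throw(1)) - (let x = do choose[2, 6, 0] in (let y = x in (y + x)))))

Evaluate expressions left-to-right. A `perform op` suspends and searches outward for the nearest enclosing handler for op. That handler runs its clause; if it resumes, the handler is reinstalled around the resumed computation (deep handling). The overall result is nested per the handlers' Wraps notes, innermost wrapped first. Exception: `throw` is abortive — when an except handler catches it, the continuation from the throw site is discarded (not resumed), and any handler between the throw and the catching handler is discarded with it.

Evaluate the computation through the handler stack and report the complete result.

Answer: [[20]]

Working:
throw(1) @ H0 caught ⇒ 20
H1 returns [20]
H2 returns [[20]]
= [[20]]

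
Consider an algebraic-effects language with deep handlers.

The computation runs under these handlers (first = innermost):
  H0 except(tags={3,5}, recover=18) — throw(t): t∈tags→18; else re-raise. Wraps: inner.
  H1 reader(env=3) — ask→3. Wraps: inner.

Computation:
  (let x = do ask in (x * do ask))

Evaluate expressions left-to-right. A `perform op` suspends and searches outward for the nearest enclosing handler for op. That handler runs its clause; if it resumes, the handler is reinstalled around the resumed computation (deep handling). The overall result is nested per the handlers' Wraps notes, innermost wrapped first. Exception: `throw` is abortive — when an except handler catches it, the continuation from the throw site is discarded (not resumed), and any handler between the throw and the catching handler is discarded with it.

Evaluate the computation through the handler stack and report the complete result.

Answer: 9

Working:
ask @ H1 ⇒ 3
ask @ H1 ⇒ 3
H0 returns 9
H1 returns 9
= 9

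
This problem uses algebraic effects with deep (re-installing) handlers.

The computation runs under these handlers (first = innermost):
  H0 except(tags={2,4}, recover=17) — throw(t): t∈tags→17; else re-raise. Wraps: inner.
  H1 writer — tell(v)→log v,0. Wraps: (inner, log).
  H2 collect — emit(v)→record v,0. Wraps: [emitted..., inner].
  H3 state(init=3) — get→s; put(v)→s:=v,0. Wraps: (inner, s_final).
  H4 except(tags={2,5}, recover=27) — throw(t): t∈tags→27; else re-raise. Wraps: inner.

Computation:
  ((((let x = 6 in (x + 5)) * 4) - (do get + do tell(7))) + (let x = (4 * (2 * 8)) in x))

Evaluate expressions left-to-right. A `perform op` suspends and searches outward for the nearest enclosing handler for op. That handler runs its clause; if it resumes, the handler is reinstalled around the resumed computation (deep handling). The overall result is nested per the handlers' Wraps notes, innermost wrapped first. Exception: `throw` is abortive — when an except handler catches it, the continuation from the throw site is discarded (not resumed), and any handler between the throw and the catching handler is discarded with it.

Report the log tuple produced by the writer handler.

Answer: (7)

Step-by-step:
get @ H3 ⇒ 3
tell(7) @ H1 ⇒ log+=7
H0 returns 105
H1 returns (105, (7))
H2 returns [(105, (7))]
H3 returns ([(105, (7))], 3)
H4 returns ([(105, (7))], 3)
= ([(105, (7))], 3)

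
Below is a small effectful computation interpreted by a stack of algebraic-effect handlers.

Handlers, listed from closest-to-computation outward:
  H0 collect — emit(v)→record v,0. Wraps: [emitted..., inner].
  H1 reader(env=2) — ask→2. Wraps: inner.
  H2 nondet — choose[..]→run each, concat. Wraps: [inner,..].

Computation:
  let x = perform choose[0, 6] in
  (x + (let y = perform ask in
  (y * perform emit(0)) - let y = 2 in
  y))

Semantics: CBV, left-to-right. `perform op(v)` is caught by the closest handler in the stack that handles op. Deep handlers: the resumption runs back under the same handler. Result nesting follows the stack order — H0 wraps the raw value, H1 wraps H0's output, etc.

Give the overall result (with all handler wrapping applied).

Evaluation trace:
choose[0, 6] @ H2
  branch[0] choose=0:
    ask @ H1 ⇒ 2
    emit(0) @ H0 ⇒ out+=0
    H0 returns [0, -2]
    H1 returns [0, -2]
    H2 returns [[0, -2]]
  branch[1] choose=6:
    ask @ H1 ⇒ 2
    emit(0) @ H0 ⇒ out+=0
    H0 returns [0, 4]
    H1 returns [0, 4]
    H2 returns [[0, 4]]
= [[0, -2], [0, 4]]

Answer: [[0, -2], [0, 4]]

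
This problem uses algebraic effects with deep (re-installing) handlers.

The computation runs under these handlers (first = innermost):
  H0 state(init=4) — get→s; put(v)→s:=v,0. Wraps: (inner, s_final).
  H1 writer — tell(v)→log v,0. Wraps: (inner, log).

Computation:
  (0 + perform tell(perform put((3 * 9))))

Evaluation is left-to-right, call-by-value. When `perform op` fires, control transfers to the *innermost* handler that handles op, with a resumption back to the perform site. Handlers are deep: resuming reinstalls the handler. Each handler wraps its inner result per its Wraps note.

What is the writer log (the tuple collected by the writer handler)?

Answer: (0)

Working:
put(27) @ H0 ⇒ s:=27
tell(0) @ H1 ⇒ log+=0
H0 returns (0, 27)
H1 returns ((0, 27), (0))
= ((0, 27), (0))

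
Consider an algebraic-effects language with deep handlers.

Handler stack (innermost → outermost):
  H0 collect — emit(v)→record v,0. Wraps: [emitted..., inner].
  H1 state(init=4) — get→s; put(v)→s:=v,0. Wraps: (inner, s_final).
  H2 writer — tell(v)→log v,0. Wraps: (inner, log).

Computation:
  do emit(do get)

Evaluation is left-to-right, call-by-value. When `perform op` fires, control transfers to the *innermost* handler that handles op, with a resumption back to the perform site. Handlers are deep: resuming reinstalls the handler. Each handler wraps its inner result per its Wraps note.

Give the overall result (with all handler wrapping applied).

Step-by-step:
get @ H1 ⇒ 4
emit(4) @ H0 ⇒ out+=4
H0 returns [4, 0]
H1 returns ([4, 0], 4)
H2 returns (([4, 0], 4), ())
= (([4, 0], 4), ())

Answer: (([4, 0], 4), ())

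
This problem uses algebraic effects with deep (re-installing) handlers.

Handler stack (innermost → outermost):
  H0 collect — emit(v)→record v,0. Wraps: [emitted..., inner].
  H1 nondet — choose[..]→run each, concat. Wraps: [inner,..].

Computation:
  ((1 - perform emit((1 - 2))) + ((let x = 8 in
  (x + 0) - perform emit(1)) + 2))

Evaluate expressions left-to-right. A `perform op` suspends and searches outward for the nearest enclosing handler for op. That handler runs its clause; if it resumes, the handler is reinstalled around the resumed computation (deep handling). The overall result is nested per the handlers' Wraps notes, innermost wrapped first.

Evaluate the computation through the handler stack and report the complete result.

Answer: [[-1, 1, 11]]

Working:
emit(-1) @ H0 ⇒ out+=-1
emit(1) @ H0 ⇒ out+=1
H0 returns [-1, 1, 11]
H1 returns [[-1, 1, 11]]
= [[-1, 1, 11]]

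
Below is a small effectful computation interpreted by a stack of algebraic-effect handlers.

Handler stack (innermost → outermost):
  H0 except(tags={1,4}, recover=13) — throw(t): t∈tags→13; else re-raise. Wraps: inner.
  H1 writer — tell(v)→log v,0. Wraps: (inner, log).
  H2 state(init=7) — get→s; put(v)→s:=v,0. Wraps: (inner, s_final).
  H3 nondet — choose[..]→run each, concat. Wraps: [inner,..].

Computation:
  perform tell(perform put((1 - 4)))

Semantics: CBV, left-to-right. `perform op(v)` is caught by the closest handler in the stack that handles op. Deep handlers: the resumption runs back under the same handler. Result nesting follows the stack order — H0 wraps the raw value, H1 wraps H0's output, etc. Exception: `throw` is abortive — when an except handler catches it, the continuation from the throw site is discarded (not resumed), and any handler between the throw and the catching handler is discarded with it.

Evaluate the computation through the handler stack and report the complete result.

Answer: [((0, (0)), -3)]

Evaluation trace:
put(-3) @ H2 ⇒ s:=-3
tell(0) @ H1 ⇒ log+=0
H0 returns 0
H1 returns (0, (0))
H2 returns ((0, (0)), -3)
H3 returns [((0, (0)), -3)]
= [((0, (0)), -3)]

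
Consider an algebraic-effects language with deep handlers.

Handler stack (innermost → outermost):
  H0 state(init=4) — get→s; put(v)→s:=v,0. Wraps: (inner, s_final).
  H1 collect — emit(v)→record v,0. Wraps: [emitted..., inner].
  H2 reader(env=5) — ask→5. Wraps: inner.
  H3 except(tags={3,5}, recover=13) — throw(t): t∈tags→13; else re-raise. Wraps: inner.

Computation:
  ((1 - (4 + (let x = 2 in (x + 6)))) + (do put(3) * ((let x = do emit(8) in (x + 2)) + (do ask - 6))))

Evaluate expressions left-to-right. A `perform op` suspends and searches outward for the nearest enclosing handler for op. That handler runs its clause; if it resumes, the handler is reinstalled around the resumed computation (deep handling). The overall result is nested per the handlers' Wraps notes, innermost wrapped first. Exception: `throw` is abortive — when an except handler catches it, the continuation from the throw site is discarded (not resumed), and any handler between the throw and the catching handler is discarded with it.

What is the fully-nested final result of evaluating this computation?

Answer: [8, (-11, 3)]

Working:
put(3) @ H0 ⇒ s:=3
emit(8) @ H1 ⇒ out+=8
ask @ H2 ⇒ 5
H0 returns (-11, 3)
H1 returns [8, (-11, 3)]
H2 returns [8, (-11, 3)]
H3 returns [8, (-11, 3)]
= [8, (-11, 3)]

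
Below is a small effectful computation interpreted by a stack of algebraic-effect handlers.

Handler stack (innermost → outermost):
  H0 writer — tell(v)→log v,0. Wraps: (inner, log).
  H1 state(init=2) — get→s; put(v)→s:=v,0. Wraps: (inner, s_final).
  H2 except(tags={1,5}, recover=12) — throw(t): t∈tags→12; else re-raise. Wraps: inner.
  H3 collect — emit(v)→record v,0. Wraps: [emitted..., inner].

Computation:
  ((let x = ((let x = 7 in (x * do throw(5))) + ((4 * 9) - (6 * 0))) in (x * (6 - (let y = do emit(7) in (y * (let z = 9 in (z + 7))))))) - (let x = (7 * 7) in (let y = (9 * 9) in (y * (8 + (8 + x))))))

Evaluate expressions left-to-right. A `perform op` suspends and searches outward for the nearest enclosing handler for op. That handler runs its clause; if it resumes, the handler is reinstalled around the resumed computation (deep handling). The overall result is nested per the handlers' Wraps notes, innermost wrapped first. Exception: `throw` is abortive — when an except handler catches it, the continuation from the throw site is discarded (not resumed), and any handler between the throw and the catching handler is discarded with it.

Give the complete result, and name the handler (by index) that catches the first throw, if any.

Answer: [12] ; first throw caught by: H2

Working:
throw(5) @ H2 caught ⇒ 12
H3 returns [12]
= [12]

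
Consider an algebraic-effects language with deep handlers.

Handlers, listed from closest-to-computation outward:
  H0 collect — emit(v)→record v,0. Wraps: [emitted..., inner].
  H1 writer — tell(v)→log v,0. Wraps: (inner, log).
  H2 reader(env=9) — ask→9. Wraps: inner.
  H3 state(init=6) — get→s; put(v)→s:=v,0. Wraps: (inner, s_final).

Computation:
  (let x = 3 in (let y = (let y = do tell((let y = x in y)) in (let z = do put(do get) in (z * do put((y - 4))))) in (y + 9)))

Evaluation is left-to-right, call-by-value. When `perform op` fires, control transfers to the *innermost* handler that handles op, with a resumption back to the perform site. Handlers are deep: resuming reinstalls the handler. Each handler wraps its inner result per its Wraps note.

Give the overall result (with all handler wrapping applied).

Answer: (([9], (3)), -4)

Evaluation trace:
tell(3) @ H1 ⇒ log+=3
get @ H3 ⇒ 6
put(6) @ H3 ⇒ s:=6
put(-4) @ H3 ⇒ s:=-4
H0 returns [9]
H1 returns ([9], (3))
H2 returns ([9], (3))
H3 returns (([9], (3)), -4)
= (([9], (3)), -4)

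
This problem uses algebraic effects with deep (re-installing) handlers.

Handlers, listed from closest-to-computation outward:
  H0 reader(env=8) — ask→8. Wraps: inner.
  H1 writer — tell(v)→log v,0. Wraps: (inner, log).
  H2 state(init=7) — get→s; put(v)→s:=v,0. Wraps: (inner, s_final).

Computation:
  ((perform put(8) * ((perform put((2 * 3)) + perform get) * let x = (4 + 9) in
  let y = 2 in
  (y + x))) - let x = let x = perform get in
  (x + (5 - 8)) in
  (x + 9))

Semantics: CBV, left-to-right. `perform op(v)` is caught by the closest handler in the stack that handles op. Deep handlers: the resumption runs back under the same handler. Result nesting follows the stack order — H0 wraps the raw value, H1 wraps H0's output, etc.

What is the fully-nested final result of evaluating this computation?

Evaluation trace:
put(8) @ H2 ⇒ s:=8
put(6) @ H2 ⇒ s:=6
get @ H2 ⇒ 6
get @ H2 ⇒ 6
H0 returns -12
H1 returns (-12, ())
H2 returns ((-12, ()), 6)
= ((-12, ()), 6)

Answer: ((-12, ()), 6)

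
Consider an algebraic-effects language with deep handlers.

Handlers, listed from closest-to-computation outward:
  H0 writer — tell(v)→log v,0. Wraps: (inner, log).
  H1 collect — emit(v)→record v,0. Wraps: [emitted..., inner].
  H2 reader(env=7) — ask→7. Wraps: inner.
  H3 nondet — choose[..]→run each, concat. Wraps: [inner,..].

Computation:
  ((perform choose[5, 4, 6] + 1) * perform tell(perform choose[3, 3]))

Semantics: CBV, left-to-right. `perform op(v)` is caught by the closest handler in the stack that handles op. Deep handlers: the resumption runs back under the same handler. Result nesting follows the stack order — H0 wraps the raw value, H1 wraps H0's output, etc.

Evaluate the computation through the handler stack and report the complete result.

Answer: [[(0, (3))], [(0, (3))], [(0, (3))], [(0, (3))], [(0, (3))], [(0, (3))]]

Working:
choose[5, 4, 6] @ H3
  branch[0] choose=5:
    choose[3, 3] @ H3
      branch[0] choose=3:
        tell(3) @ H0 ⇒ log+=3
        H0 returns (0, (3))
        H1 returns [(0, (3))]
        H2 returns [(0, (3))]
        H3 returns [[(0, (3))]]
      branch[1] choose=3:
        tell(3) @ H0 ⇒ log+=3
        H0 returns (0, (3))
        H1 returns [(0, (3))]
        H2 returns [(0, (3))]
        H3 returns [[(0, (3))]]
  branch[1] choose=4:
    choose[3, 3] @ H3
      branch[0] choose=3:
        tell(3) @ H0 ⇒ log+=3
        H0 returns (0, (3))
        H1 returns [(0, (3))]
        H2 returns [(0, (3))]
        H3 returns [[(0, (3))]]
      branch[1] choose=3:
        tell(3) @ H0 ⇒ log+=3
        H0 returns (0, (3))
        H1 returns [(0, (3))]
        H2 returns [(0, (3))]
        H3 returns [[(0, (3))]]
  branch[2] choose=6:
    choose[3, 3] @ H3
      branch[0] choose=3:
        tell(3) @ H0 ⇒ log+=3
        H0 returns (0, (3))
        H1 returns [(0, (3))]
        H2 returns [(0, (3))]
        H3 returns [[(0, (3))]]
      branch[1] choose=3:
        tell(3) @ H0 ⇒ log+=3
        H0 returns (0, (3))
        H1 returns [(0, (3))]
        H2 returns [(0, (3))]
        H3 returns [[(0, (3))]]
= [[(0, (3))], [(0, (3))], [(0, (3))], [(0, (3))], [(0, (3))], [(0, (3))]]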